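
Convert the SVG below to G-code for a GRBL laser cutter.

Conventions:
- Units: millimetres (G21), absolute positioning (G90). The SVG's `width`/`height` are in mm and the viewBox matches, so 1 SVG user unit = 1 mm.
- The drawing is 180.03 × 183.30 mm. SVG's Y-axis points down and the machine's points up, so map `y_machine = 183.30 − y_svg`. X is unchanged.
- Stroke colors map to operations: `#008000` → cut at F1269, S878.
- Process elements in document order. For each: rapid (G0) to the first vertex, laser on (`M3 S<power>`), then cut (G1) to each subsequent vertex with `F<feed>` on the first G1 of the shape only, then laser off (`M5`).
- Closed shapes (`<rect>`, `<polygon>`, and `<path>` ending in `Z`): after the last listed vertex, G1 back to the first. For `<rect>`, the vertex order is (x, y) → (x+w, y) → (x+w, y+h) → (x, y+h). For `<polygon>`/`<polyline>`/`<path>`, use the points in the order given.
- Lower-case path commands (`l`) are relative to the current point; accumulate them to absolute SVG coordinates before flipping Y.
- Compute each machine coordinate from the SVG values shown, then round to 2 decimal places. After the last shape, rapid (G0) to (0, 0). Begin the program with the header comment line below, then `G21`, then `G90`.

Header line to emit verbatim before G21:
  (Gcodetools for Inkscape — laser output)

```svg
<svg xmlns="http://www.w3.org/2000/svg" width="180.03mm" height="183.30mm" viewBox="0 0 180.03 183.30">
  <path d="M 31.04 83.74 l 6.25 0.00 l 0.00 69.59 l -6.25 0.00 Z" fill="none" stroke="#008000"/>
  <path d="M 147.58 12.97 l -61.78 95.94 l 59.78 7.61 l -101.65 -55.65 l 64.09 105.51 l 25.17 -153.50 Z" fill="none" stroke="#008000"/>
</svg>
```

(Gcodetools for Inkscape — laser output)
G21
G90
G0 X31.04 Y99.56
M3 S878
G1 X37.29 Y99.56 F1269
G1 X37.29 Y29.97
G1 X31.04 Y29.97
G1 X31.04 Y99.56
M5
G0 X147.58 Y170.33
M3 S878
G1 X85.80 Y74.39 F1269
G1 X145.58 Y66.78
G1 X43.93 Y122.43
G1 X108.02 Y16.92
G1 X133.19 Y170.42
G1 X147.58 Y170.33
M5
G0 X0.00 Y0.00

viewBox `0 0 180.03 183.30` with mm width/height → 1 unit = 1 mm. Flip: y_m = 183.30 − y_svg.

**Shape 1** — `<path>` rectangle, stroke `#008000` → cut (S878, F1269). Machine vertices: (31.04,99.56) → (37.29,99.56) → (37.29,29.97) → (31.04,29.97) → (31.04,99.56). Closed: final G1 returns to the first vertex.

**Shape 2** — `<path>` closed polygon, stroke `#008000` → cut (S878, F1269). Machine vertices: (147.58,170.33) → (85.80,74.39) → (145.58,66.78) → (43.93,122.43) → (108.02,16.92) → (133.19,170.42) → (147.58,170.33). Closed: final G1 returns to the first vertex.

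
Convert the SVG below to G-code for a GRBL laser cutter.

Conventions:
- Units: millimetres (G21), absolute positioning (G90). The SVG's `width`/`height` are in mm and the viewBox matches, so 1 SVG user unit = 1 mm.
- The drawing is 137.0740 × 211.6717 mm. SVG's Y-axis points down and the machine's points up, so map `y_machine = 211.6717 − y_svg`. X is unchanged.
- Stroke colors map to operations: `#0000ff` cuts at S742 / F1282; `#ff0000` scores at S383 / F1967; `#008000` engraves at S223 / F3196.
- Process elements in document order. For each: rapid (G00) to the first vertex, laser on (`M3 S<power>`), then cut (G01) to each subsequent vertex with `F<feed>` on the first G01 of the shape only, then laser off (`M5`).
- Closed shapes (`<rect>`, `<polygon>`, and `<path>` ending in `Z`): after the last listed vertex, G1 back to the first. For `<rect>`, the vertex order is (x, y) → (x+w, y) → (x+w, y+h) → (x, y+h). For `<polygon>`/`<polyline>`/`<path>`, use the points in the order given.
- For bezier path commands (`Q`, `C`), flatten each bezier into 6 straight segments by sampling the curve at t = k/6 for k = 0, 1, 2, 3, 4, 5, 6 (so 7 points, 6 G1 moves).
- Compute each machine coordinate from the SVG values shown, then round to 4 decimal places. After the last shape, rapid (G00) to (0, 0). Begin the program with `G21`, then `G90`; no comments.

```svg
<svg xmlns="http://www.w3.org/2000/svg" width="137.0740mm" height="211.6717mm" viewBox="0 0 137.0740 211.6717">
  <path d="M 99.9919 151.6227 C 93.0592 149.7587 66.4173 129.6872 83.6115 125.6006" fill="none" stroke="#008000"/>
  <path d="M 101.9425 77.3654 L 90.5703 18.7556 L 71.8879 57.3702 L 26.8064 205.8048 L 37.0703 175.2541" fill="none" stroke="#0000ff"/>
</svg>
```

viewBox `0 0 137.0740 211.6717` with mm width/height → 1 unit = 1 mm. Flip: y_m = 211.6717 − y_svg.

**Shape 1** — `<path>` cubic bezier, stroke `#008000` → engrave (S223, F3196). Control points (SVG): P0=(99.9919,151.6227), P1=(93.0592,149.7587), P2=(66.4173,129.6872), P3=(83.6115,125.6006); sampled at t=k/6. Machine vertices: (99.9919,60.0490) → (95.1773,62.3400) → (88.8430,66.7158) → (82.7541,72.2266) → (78.6758,77.9226) → (78.3732,82.8540) → (83.6115,86.0711). Open path.

**Shape 2** — `<path>` open polyline, stroke `#0000ff` → cut (S742, F1282). Machine vertices: (101.9425,134.3063) → (90.5703,192.9161) → (71.8879,154.3015) → (26.8064,5.8669) → (37.0703,36.4176). Open path.

G21
G90
G00 X99.9919 Y60.0490
M3 S223
G01 X95.1773 Y62.3400 F3196
G01 X88.8430 Y66.7158
G01 X82.7541 Y72.2266
G01 X78.6758 Y77.9226
G01 X78.3732 Y82.8540
G01 X83.6115 Y86.0711
M5
G00 X101.9425 Y134.3063
M3 S742
G01 X90.5703 Y192.9161 F1282
G01 X71.8879 Y154.3015
G01 X26.8064 Y5.8669
G01 X37.0703 Y36.4176
M5
G00 X0.0000 Y0.0000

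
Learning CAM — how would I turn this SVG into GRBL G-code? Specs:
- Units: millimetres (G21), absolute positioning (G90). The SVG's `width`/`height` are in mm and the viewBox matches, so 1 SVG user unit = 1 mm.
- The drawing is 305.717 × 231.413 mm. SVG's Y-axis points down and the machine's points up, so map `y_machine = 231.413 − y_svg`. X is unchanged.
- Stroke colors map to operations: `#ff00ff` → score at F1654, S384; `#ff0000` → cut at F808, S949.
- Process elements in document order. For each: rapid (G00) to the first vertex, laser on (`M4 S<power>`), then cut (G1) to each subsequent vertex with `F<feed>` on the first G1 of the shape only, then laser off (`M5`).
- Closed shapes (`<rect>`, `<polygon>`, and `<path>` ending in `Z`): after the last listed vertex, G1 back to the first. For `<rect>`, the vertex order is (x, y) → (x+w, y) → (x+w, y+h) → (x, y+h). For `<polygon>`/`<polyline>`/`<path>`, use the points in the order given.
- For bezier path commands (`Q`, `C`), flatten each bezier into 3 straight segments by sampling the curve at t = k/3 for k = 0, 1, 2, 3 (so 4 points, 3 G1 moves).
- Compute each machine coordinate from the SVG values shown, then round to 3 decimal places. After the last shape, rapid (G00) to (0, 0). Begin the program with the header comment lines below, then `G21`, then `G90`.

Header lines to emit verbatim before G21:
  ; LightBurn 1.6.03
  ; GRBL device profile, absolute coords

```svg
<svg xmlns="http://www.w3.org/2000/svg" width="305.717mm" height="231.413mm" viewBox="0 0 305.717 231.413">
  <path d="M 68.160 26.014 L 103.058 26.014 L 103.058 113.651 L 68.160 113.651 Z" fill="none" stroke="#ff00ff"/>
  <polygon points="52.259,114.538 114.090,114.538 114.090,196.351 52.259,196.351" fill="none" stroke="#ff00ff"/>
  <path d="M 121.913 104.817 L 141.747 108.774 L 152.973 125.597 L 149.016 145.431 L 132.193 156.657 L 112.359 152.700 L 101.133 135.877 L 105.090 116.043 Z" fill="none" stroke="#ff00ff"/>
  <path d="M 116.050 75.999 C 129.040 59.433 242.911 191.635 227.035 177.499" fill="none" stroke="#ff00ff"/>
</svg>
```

; LightBurn 1.6.03
; GRBL device profile, absolute coords
G21
G90
G00 X68.160 Y205.399
M4 S384
G1 X103.058 Y205.399 F1654
G1 X103.058 Y117.762
G1 X68.160 Y117.762
G1 X68.160 Y205.399
M5
G00 X52.259 Y116.875
M4 S384
G1 X114.090 Y116.875 F1654
G1 X114.090 Y35.062
G1 X52.259 Y35.062
G1 X52.259 Y116.875
M5
G00 X121.913 Y126.596
M4 S384
G1 X141.747 Y122.639 F1654
G1 X152.973 Y105.816
G1 X149.016 Y85.982
G1 X132.193 Y74.756
G1 X112.359 Y78.713
G1 X101.133 Y95.536
G1 X105.090 Y115.370
G1 X121.913 Y126.596
M5
G00 X116.050 Y155.414
M4 S384
G1 X154.125 Y133.321 F1654
G1 X208.204 Y77.627
G1 X227.035 Y53.914
M5
G00 X0.000 Y0.000

1 u = 1 mm; y_m = 231.413 − y.

[1] `<path>` rectangle, #ff00ff→score S384 F1654: (68.160,205.399) → (103.058,205.399) → (103.058,117.762) → (68.160,117.762) → (68.160,205.399) (closed)

[2] `<polygon>` rectangle, #ff00ff→score S384 F1654: (52.259,116.875) → (114.090,116.875) → (114.090,35.062) → (52.259,35.062) → (52.259,116.875) (closed)

[3] `<path>` regular polygon, #ff00ff→score S384 F1654: (121.913,126.596) → (141.747,122.639) → (152.973,105.816) → (149.016,85.982) → (132.193,74.756) → (112.359,78.713) → (101.133,95.536) → (105.090,115.370) → (121.913,126.596) (closed)

[4] `<path>` cubic bezier, #ff00ff→score S384 F1654: (116.050,155.414) → (154.125,133.321) → (208.204,77.627) → (227.035,53.914)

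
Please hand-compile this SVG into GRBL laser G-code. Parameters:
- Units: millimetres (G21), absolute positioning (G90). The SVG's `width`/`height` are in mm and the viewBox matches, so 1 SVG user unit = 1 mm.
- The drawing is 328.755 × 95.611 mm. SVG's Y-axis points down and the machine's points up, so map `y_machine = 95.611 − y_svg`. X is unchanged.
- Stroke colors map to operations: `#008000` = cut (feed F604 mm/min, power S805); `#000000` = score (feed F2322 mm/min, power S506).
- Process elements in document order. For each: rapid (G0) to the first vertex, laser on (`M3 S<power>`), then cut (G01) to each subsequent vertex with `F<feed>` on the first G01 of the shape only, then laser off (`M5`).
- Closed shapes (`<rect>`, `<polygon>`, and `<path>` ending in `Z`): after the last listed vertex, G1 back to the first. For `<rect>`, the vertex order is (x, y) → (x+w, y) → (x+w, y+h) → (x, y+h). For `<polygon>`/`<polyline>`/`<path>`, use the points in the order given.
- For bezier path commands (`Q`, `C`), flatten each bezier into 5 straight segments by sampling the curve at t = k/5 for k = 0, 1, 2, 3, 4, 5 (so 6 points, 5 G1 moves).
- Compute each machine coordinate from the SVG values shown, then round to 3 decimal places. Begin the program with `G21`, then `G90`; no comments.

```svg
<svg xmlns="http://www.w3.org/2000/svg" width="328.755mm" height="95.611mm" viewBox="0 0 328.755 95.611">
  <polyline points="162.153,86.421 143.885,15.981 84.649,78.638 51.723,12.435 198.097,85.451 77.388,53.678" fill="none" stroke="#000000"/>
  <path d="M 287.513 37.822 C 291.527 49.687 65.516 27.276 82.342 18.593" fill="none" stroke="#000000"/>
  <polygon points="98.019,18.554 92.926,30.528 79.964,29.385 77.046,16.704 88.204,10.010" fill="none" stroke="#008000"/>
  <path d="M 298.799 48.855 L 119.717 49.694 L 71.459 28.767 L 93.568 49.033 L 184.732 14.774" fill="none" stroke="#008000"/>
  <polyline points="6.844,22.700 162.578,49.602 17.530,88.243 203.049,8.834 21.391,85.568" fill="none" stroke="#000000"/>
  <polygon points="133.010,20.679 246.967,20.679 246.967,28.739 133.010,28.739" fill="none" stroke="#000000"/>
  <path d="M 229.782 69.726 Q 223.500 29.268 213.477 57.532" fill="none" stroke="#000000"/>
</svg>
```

G21
G90
G0 X162.153 Y9.190
M3 S506
G01 X143.885 Y79.630 F2322
G01 X84.649 Y16.973
G01 X51.723 Y83.176
G01 X198.097 Y10.160
G01 X77.388 Y41.933
M5
G0 X287.513 Y57.789
M3 S506
G01 X266.101 Y54.399 F2322
G01 X212.181 Y56.931
G01 X148.449 Y63.081
G01 X97.604 Y70.545
G01 X82.342 Y77.018
M5
G0 X98.019 Y77.057
M3 S805
G01 X92.926 Y65.083 F604
G01 X79.964 Y66.226
G01 X77.046 Y78.907
G01 X88.204 Y85.601
G01 X98.019 Y77.057
M5
G0 X298.799 Y46.756
M3 S805
G01 X119.717 Y45.917 F604
G01 X71.459 Y66.844
G01 X93.568 Y46.578
G01 X184.732 Y80.837
M5
G0 X6.844 Y72.911
M3 S506
G01 X162.578 Y46.009 F2322
G01 X17.530 Y7.368
G01 X203.049 Y86.777
G01 X21.391 Y10.043
M5
G0 X133.010 Y74.932
M3 S506
G01 X246.967 Y74.932 F2322
G01 X246.967 Y66.872
G01 X133.010 Y66.872
G01 X133.010 Y74.932
M5
G0 X229.782 Y25.885
M3 S506
G01 X227.120 Y39.319 F2322
G01 X224.158 Y47.256
G01 X220.897 Y49.695
G01 X217.337 Y46.636
G01 X213.477 Y38.079
M5

viewBox `0 0 328.755 95.611` with mm width/height → 1 unit = 1 mm. Flip: y_m = 95.611 − y_svg.

**Shape 1** — `<polyline>` open polyline, stroke `#000000` → score (S506, F2322). Machine vertices: (162.153,9.190) → (143.885,79.630) → (84.649,16.973) → (51.723,83.176) → (198.097,10.160) → (77.388,41.933). Open path.

**Shape 2** — `<path>` cubic bezier, stroke `#000000` → score (S506, F2322). Control points (SVG): P0=(287.513,37.822), P1=(291.527,49.687), P2=(65.516,27.276), P3=(82.342,18.593); sampled at t=k/5. Machine vertices: (287.513,57.789) → (266.101,54.399) → (212.181,56.931) → (148.449,63.081) → (97.604,70.545) → (82.342,77.018). Open path.

**Shape 3** — `<polygon>` regular polygon, stroke `#008000` → cut (S805, F604). Machine vertices: (98.019,77.057) → (92.926,65.083) → (79.964,66.226) → (77.046,78.907) → (88.204,85.601) → (98.019,77.057). Closed: final G1 returns to the first vertex.

**Shape 4** — `<path>` open polyline, stroke `#008000` → cut (S805, F604). Machine vertices: (298.799,46.756) → (119.717,45.917) → (71.459,66.844) → (93.568,46.578) → (184.732,80.837). Open path.

**Shape 5** — `<polyline>` open polyline, stroke `#000000` → score (S506, F2322). Machine vertices: (6.844,72.911) → (162.578,46.009) → (17.530,7.368) → (203.049,86.777) → (21.391,10.043). Open path.

**Shape 6** — `<polygon>` rectangle, stroke `#000000` → score (S506, F2322). Machine vertices: (133.010,74.932) → (246.967,74.932) → (246.967,66.872) → (133.010,66.872) → (133.010,74.932). Closed: final G1 returns to the first vertex.

**Shape 7** — `<path>` quadratic bezier, stroke `#000000` → score (S506, F2322). Control points (SVG): P0=(229.782,69.726), P1=(223.500,29.268), P2=(213.477,57.532); sampled at t=k/5. Machine vertices: (229.782,25.885) → (227.120,39.319) → (224.158,47.256) → (220.897,49.695) → (217.337,46.636) → (213.477,38.079). Open path.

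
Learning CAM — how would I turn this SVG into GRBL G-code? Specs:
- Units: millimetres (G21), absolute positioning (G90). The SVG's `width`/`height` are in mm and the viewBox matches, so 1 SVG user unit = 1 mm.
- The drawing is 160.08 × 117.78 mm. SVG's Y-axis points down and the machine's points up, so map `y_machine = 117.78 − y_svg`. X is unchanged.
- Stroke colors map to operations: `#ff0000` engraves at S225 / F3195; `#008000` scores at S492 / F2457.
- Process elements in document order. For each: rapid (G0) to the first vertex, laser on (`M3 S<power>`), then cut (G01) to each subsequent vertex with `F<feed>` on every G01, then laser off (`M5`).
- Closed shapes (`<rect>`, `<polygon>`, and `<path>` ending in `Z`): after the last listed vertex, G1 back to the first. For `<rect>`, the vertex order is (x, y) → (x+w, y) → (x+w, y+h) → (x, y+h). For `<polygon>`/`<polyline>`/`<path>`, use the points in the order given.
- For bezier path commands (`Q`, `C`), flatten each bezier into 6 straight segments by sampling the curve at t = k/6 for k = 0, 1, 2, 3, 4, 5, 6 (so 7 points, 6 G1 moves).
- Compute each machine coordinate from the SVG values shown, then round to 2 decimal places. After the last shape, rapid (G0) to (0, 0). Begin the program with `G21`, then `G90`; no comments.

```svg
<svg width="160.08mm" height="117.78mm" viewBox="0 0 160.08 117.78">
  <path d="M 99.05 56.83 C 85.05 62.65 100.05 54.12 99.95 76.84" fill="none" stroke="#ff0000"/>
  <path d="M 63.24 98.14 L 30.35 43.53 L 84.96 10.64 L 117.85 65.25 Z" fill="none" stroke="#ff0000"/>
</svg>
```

G21
G90
G0 X99.05 Y60.95
M3 S225
G01 X94.26 Y59.02 F3195
G01 X93.08 Y58.22 F3195
G01 X94.29 Y57.28 F3195
G01 X96.65 Y54.93 F3195
G01 X98.95 Y49.91 F3195
G01 X99.95 Y40.94 F3195
M5
G0 X63.24 Y19.64
M3 S225
G01 X30.35 Y74.25 F3195
G01 X84.96 Y107.14 F3195
G01 X117.85 Y52.53 F3195
G01 X63.24 Y19.64 F3195
M5
G0 X0.00 Y0.00

viewBox `0 0 160.08 117.78` with mm width/height → 1 unit = 1 mm. Flip: y_m = 117.78 − y_svg.

**Shape 1** — `<path>` cubic bezier, stroke `#ff0000` → engrave (S225, F3195). Control points (SVG): P0=(99.05,56.83), P1=(85.05,62.65), P2=(100.05,54.12), P3=(99.95,76.84); sampled at t=k/6. Machine vertices: (99.05,60.95) → (94.26,59.02) → (93.08,58.22) → (94.29,57.28) → (96.65,54.93) → (98.95,49.91) → (99.95,40.94). Open path.

**Shape 2** — `<path>` regular polygon, stroke `#ff0000` → engrave (S225, F3195). Machine vertices: (63.24,19.64) → (30.35,74.25) → (84.96,107.14) → (117.85,52.53) → (63.24,19.64). Closed: final G1 returns to the first vertex.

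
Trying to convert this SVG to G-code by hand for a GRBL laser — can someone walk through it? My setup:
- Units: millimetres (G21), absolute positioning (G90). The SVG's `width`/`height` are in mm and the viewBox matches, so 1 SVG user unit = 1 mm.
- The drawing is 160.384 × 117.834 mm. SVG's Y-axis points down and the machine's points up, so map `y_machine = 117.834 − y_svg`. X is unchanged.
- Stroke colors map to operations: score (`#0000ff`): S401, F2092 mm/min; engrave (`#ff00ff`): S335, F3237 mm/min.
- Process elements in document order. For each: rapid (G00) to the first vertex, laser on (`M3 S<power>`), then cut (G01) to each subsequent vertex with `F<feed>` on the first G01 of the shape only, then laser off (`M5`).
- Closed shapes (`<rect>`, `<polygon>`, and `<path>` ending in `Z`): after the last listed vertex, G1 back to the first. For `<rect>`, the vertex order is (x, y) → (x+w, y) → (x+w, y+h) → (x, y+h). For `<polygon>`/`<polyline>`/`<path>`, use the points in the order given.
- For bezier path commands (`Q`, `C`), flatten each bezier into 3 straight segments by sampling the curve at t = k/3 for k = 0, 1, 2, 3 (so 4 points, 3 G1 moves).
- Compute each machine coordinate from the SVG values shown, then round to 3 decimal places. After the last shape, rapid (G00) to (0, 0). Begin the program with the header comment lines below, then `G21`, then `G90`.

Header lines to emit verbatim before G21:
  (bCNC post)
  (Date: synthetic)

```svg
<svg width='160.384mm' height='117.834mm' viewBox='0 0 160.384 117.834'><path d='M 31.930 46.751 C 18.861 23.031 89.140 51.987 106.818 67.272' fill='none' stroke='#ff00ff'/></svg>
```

Since the viewBox matches the mm dimensions, user units are millimetres directly. The only transform is the Y-flip y_m = 117.834 − y_svg.

Shape 1 is a cubic bezier drawn with `<path>`. Its stroke #ff00ff means engrave at S335, F3237. After flipping Y the toolpath is (31.930,71.083) → (41.609,79.702) → (76.641,67.947) → (106.818,50.562).

(bCNC post)
(Date: synthetic)
G21
G90
G00 X31.930 Y71.083
M3 S335
G01 X41.609 Y79.702 F3237
G01 X76.641 Y67.947
G01 X106.818 Y50.562
M5
G00 X0.000 Y0.000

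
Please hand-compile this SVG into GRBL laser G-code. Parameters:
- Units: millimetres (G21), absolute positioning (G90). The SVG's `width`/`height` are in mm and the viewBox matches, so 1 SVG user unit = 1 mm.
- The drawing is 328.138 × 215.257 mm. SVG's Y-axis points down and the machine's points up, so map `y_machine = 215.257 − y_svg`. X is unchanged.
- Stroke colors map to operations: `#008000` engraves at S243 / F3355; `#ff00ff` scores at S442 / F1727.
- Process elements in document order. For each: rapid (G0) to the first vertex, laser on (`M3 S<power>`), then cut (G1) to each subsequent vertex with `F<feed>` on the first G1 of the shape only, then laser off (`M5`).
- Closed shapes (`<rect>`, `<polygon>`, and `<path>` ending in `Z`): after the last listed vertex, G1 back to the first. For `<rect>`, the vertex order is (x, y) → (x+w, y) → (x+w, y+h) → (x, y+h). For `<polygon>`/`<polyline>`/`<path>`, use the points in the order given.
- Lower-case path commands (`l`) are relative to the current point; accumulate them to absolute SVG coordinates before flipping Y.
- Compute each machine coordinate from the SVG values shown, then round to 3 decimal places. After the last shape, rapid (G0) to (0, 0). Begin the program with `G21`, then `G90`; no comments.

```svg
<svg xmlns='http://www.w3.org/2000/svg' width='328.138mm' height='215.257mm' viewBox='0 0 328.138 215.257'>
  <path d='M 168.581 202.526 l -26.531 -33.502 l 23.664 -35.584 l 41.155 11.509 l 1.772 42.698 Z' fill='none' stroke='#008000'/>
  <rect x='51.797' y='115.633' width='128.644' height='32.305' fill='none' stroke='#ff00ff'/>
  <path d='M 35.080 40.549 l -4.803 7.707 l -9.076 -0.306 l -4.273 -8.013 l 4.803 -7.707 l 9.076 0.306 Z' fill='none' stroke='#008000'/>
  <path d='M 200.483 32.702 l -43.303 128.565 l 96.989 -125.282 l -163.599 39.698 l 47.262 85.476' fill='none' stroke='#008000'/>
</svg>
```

G21
G90
G0 X168.581 Y12.731
M3 S243
G1 X142.050 Y46.233 F3355
G1 X165.714 Y81.817
G1 X206.869 Y70.308
G1 X208.641 Y27.610
G1 X168.581 Y12.731
M5
G0 X51.797 Y99.624
M3 S442
G1 X180.441 Y99.624 F1727
G1 X180.441 Y67.319
G1 X51.797 Y67.319
G1 X51.797 Y99.624
M5
G0 X35.080 Y174.708
M3 S243
G1 X30.277 Y167.001 F3355
G1 X21.201 Y167.307
G1 X16.928 Y175.320
G1 X21.731 Y183.027
G1 X30.807 Y182.721
G1 X35.080 Y174.708
M5
G0 X200.483 Y182.555
M3 S243
G1 X157.180 Y53.990 F3355
G1 X254.169 Y179.272
G1 X90.570 Y139.574
G1 X137.832 Y54.098
M5
G0 X0.000 Y0.000

1 u = 1 mm; y_m = 215.257 − y.

[1] `<path>` regular polygon, #008000→engrave S243 F3355: (168.581,12.731) → (142.050,46.233) → (165.714,81.817) → (206.869,70.308) → (208.641,27.610) → (168.581,12.731) (closed)

[2] `<rect>` rectangle, #ff00ff→score S442 F1727: (51.797,99.624) → (180.441,99.624) → (180.441,67.319) → (51.797,67.319) → (51.797,99.624) (closed)

[3] `<path>` regular polygon, #008000→engrave S243 F3355: (35.080,174.708) → (30.277,167.001) → (21.201,167.307) → (16.928,175.320) → (21.731,183.027) → (30.807,182.721) → (35.080,174.708) (closed)

[4] `<path>` open polyline, #008000→engrave S243 F3355: (200.483,182.555) → (157.180,53.990) → (254.169,179.272) → (90.570,139.574) → (137.832,54.098)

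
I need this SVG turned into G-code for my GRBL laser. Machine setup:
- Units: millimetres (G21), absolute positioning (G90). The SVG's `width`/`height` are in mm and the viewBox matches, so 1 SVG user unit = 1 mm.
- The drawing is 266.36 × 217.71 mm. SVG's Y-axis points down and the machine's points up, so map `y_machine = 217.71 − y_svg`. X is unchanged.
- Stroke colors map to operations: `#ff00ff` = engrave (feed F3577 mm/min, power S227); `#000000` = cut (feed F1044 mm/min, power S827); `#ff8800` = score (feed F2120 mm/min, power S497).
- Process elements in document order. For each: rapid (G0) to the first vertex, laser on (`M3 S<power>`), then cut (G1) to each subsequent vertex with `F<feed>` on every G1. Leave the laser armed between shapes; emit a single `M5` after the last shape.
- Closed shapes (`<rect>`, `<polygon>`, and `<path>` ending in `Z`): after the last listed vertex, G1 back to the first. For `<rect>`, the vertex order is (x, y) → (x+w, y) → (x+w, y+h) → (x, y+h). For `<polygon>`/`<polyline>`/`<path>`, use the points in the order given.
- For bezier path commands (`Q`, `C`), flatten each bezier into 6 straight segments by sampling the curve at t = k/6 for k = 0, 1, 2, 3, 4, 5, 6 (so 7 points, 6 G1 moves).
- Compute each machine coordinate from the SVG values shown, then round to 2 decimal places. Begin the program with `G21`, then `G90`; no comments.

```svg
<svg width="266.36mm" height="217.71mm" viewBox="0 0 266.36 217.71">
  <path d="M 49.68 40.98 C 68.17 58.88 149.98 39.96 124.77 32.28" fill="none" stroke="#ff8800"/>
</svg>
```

Since the viewBox matches the mm dimensions, user units are millimetres directly. The only transform is the Y-flip y_m = 217.71 − y_svg.

Shape 1 is a cubic bezier drawn with `<path>`. Its stroke #ff8800 means score at S497, F2120. After flipping Y the toolpath is (49.68,176.73) → (63.41,170.63) → (82.97,169.32) → (103.61,171.49) → (120.62,175.78) → (129.25,180.88) → (124.77,185.43).

G21
G90
G0 X49.68 Y176.73
M3 S497
G1 X63.41 Y170.63 F2120
G1 X82.97 Y169.32 F2120
G1 X103.61 Y171.49 F2120
G1 X120.62 Y175.78 F2120
G1 X129.25 Y180.88 F2120
G1 X124.77 Y185.43 F2120
M5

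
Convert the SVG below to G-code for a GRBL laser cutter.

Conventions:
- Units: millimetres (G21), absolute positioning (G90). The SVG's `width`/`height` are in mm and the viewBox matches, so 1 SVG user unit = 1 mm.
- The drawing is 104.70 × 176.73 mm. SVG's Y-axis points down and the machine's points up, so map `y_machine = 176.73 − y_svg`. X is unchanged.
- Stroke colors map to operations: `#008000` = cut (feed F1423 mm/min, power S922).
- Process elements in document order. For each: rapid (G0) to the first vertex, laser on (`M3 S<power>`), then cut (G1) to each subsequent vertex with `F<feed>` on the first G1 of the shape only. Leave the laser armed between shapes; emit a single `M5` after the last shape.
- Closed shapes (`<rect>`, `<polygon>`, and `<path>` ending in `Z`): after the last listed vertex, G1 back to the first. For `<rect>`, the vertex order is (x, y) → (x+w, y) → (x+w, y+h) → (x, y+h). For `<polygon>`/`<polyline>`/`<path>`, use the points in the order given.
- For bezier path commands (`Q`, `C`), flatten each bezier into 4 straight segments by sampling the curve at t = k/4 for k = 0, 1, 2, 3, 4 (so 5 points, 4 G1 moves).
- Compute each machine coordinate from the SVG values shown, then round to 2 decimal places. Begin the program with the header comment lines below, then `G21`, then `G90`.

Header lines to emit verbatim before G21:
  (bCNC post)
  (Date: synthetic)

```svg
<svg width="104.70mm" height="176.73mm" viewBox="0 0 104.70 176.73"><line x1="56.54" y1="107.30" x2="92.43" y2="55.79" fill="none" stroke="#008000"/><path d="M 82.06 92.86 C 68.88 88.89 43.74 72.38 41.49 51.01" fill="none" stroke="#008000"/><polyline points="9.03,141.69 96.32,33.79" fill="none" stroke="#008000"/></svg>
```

(bCNC post)
(Date: synthetic)
G21
G90
G0 X56.54 Y69.43
M3 S922
G1 X92.43 Y120.94 F1423
G0 X82.06 Y83.87
M3 S922
G1 X70.48 Y89.08 F1423
G1 X57.68 Y98.27
G1 X46.92 Y110.72
G1 X41.49 Y125.72
G0 X9.03 Y35.04
M3 S922
G1 X96.32 Y142.94 F1423
M5

1 u = 1 mm; y_m = 176.73 − y.

[1] `<line>` line segment, #008000→cut S922 F1423: (56.54,69.43) → (92.43,120.94)

[2] `<path>` cubic bezier, #008000→cut S922 F1423: (82.06,83.87) → (70.48,89.08) → (57.68,98.27) → (46.92,110.72) → (41.49,125.72)

[3] `<polyline>` line segment, #008000→cut S922 F1423: (9.03,35.04) → (96.32,142.94)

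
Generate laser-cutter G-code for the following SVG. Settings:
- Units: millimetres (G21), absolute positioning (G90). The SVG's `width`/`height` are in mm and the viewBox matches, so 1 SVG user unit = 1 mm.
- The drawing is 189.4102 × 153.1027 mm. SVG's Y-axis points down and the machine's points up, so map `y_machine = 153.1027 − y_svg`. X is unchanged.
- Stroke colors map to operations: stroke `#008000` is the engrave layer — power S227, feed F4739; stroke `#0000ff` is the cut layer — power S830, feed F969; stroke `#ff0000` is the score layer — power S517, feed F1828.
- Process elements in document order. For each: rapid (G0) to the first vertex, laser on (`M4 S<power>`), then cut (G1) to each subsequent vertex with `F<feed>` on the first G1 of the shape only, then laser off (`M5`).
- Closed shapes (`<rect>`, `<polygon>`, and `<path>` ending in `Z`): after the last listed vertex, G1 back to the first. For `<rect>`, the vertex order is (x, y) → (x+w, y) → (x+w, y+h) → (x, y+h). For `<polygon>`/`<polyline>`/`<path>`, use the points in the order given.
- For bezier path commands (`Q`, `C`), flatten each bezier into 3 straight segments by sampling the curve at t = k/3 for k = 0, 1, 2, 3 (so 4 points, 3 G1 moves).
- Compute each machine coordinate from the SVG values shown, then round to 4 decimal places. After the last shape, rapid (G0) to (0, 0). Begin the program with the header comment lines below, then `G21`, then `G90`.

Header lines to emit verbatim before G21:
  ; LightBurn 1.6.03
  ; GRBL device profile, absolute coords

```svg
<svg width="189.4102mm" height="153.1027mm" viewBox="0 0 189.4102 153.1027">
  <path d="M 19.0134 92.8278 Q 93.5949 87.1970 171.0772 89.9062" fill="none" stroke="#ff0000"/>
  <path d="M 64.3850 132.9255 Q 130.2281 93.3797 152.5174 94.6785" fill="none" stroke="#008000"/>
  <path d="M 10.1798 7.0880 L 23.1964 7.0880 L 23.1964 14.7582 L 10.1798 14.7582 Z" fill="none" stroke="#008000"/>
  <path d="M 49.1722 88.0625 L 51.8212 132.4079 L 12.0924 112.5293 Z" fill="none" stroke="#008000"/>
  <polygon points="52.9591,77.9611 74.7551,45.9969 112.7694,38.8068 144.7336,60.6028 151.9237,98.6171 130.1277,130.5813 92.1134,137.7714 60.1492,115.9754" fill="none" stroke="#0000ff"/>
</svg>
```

; LightBurn 1.6.03
; GRBL device profile, absolute coords
G21
G90
G0 X19.0134 Y60.2749
M4 S517
G1 X69.0567 Y63.1021 F1828
G1 X119.7446 Y64.0760
G1 X171.0772 Y63.1965
M5
G0 X64.3850 Y20.1772
M4 S227
G1 X103.4411 Y42.0028 F4739
G1 X132.8186 Y54.7518
G1 X152.5174 Y58.4242
M5
G0 X10.1798 Y146.0147
M4 S227
G1 X23.1964 Y146.0147 F4739
G1 X23.1964 Y138.3445
G1 X10.1798 Y138.3445
G1 X10.1798 Y146.0147
M5
G0 X49.1722 Y65.0402
M4 S227
G1 X51.8212 Y20.6948 F4739
G1 X12.0924 Y40.5734
G1 X49.1722 Y65.0402
M5
G0 X52.9591 Y75.1416
M4 S830
G1 X74.7551 Y107.1058 F969
G1 X112.7694 Y114.2959
G1 X144.7336 Y92.4999
G1 X151.9237 Y54.4856
G1 X130.1277 Y22.5214
G1 X92.1134 Y15.3313
G1 X60.1492 Y37.1273
G1 X52.9591 Y75.1416
M5
G0 X0.0000 Y0.0000

Since the viewBox matches the mm dimensions, user units are millimetres directly. The only transform is the Y-flip y_m = 153.1027 − y_svg.

Shape 1 is a quadratic bezier drawn with `<path>`. Its stroke #ff0000 means score at S517, F1828. After flipping Y the toolpath is (19.0134,60.2749) → (69.0567,63.1021) → (119.7446,64.0760) → (171.0772,63.1965).

Shape 2 is a quadratic bezier drawn with `<path>`. Its stroke #008000 means engrave at S227, F4739. After flipping Y the toolpath is (64.3850,20.1772) → (103.4411,42.0028) → (132.8186,54.7518) → (152.5174,58.4242).

Shape 3 is a rectangle drawn with `<path>`. Its stroke #008000 means engrave at S227, F4739. After flipping Y the toolpath is (10.1798,146.0147) → (23.1964,146.0147) → (23.1964,138.3445) → (10.1798,138.3445) → (10.1798,146.0147), returning to the start.

Shape 4 is a regular polygon drawn with `<path>`. Its stroke #008000 means engrave at S227, F4739. After flipping Y the toolpath is (49.1722,65.0402) → (51.8212,20.6948) → (12.0924,40.5734) → (49.1722,65.0402), returning to the start.

Shape 5 is a regular polygon drawn with `<polygon>`. Its stroke #0000ff means cut at S830, F969. After flipping Y the toolpath is (52.9591,75.1416) → (74.7551,107.1058) → (112.7694,114.2959) → (144.7336,92.4999) → (151.9237,54.4856) → (130.1277,22.5214) → (92.1134,15.3313) → (60.1492,37.1273) → (52.9591,75.1416), returning to the start.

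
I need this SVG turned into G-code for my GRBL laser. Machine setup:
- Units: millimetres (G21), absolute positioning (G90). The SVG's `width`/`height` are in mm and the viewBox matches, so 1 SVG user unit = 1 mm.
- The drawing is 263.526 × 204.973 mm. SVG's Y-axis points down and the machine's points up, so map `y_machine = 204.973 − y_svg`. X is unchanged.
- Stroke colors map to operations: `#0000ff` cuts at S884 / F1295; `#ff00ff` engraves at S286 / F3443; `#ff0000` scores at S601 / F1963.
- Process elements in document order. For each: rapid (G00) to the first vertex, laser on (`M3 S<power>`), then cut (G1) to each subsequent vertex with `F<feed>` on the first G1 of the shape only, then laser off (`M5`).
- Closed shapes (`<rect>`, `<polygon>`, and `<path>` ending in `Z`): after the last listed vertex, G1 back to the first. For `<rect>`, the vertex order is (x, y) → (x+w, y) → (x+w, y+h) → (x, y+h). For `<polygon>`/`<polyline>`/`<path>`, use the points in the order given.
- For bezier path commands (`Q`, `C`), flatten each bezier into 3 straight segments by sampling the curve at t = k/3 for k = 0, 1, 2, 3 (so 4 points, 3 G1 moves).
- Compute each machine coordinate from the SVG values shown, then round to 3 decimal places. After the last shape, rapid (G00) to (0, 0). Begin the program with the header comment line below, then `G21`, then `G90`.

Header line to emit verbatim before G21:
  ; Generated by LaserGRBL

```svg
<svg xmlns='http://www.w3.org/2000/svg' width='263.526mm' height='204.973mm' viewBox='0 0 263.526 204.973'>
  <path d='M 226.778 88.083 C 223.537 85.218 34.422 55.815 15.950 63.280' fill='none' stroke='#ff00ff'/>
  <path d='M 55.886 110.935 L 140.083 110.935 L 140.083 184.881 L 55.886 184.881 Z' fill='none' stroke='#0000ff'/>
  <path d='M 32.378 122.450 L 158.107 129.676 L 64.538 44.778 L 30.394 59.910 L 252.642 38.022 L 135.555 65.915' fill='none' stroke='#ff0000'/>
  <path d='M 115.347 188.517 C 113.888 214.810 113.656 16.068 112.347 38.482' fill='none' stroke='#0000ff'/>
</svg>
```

viewBox `0 0 263.526 204.973` with mm width/height → 1 unit = 1 mm. Flip: y_m = 204.973 − y_svg.

**Shape 1** — `<path>` cubic bezier, stroke `#ff00ff` → engrave (S286, F3443). Control points (SVG): P0=(226.778,88.083), P1=(223.537,85.218), P2=(34.422,55.815), P3=(15.950,63.280); sampled at t=k/3. Machine vertices: (226.778,116.890) → (174.783,126.253) → (78.099,139.217) → (15.950,141.693). Open path.

**Shape 2** — `<path>` rectangle, stroke `#0000ff` → cut (S884, F1295). Machine vertices: (55.886,94.038) → (140.083,94.038) → (140.083,20.092) → (55.886,20.092) → (55.886,94.038). Closed: final G1 returns to the first vertex.

**Shape 3** — `<path>` open polyline, stroke `#ff0000` → score (S601, F1963). Machine vertices: (32.378,82.523) → (158.107,75.297) → (64.538,160.195) → (30.394,145.063) → (252.642,166.951) → (135.555,139.058). Open path.

**Shape 4** — `<path>` cubic bezier, stroke `#0000ff` → cut (S884, F1295). Control points (SVG): P0=(115.347,188.517), P1=(113.888,214.810), P2=(113.656,16.068), P3=(112.347,38.482); sampled at t=k/3. Machine vertices: (115.347,16.456) → (114.212,48.649) → (113.382,131.712) → (112.347,166.491). Open path.

; Generated by LaserGRBL
G21
G90
G00 X226.778 Y116.890
M3 S286
G1 X174.783 Y126.253 F3443
G1 X78.099 Y139.217
G1 X15.950 Y141.693
M5
G00 X55.886 Y94.038
M3 S884
G1 X140.083 Y94.038 F1295
G1 X140.083 Y20.092
G1 X55.886 Y20.092
G1 X55.886 Y94.038
M5
G00 X32.378 Y82.523
M3 S601
G1 X158.107 Y75.297 F1963
G1 X64.538 Y160.195
G1 X30.394 Y145.063
G1 X252.642 Y166.951
G1 X135.555 Y139.058
M5
G00 X115.347 Y16.456
M3 S884
G1 X114.212 Y48.649 F1295
G1 X113.382 Y131.712
G1 X112.347 Y166.491
M5
G00 X0.000 Y0.000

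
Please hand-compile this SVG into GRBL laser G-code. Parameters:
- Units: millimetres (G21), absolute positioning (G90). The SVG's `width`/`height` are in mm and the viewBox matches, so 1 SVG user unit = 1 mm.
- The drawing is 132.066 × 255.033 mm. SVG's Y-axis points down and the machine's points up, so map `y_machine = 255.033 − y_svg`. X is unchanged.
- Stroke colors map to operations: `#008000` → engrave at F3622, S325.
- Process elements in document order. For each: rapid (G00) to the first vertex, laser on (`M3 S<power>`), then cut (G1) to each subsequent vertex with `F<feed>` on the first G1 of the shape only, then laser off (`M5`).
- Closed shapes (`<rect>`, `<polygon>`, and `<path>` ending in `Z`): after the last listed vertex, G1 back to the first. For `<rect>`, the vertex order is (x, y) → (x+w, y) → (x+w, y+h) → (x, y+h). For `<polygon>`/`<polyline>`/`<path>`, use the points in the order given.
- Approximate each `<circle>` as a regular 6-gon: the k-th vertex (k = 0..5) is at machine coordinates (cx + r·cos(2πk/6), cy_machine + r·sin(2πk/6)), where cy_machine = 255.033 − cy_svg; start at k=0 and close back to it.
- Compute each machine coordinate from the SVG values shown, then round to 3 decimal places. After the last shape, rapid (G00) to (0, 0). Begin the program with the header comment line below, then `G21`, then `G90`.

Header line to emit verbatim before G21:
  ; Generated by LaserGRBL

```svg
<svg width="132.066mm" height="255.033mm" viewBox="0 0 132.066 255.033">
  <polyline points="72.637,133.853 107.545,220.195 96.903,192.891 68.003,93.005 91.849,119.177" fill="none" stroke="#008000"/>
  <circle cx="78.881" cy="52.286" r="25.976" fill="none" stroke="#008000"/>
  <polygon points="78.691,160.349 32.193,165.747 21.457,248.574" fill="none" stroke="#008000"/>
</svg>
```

; Generated by LaserGRBL
G21
G90
G00 X72.637 Y121.180
M3 S325
G1 X107.545 Y34.838 F3622
G1 X96.903 Y62.142
G1 X68.003 Y162.028
G1 X91.849 Y135.856
M5
G00 X104.857 Y202.747
M3 S325
G1 X91.869 Y225.243 F3622
G1 X65.893 Y225.243
G1 X52.905 Y202.747
G1 X65.893 Y180.251
G1 X91.869 Y180.251
G1 X104.857 Y202.747
M5
G00 X78.691 Y94.684
M3 S325
G1 X32.193 Y89.286 F3622
G1 X21.457 Y6.459
G1 X78.691 Y94.684
M5
G00 X0.000 Y0.000

1 u = 1 mm; y_m = 255.033 − y.

[1] `<polyline>` open polyline, #008000→engrave S325 F3622: (72.637,121.180) → (107.545,34.838) → (96.903,62.142) → (68.003,162.028) → (91.849,135.856)

[2] `<circle>` circle, #008000→engrave S325 F3622: (104.857,202.747) → (91.869,225.243) → (65.893,225.243) → (52.905,202.747) → (65.893,180.251) → (91.869,180.251) → (104.857,202.747) (closed)

[3] `<polygon>` closed polygon, #008000→engrave S325 F3622: (78.691,94.684) → (32.193,89.286) → (21.457,6.459) → (78.691,94.684) (closed)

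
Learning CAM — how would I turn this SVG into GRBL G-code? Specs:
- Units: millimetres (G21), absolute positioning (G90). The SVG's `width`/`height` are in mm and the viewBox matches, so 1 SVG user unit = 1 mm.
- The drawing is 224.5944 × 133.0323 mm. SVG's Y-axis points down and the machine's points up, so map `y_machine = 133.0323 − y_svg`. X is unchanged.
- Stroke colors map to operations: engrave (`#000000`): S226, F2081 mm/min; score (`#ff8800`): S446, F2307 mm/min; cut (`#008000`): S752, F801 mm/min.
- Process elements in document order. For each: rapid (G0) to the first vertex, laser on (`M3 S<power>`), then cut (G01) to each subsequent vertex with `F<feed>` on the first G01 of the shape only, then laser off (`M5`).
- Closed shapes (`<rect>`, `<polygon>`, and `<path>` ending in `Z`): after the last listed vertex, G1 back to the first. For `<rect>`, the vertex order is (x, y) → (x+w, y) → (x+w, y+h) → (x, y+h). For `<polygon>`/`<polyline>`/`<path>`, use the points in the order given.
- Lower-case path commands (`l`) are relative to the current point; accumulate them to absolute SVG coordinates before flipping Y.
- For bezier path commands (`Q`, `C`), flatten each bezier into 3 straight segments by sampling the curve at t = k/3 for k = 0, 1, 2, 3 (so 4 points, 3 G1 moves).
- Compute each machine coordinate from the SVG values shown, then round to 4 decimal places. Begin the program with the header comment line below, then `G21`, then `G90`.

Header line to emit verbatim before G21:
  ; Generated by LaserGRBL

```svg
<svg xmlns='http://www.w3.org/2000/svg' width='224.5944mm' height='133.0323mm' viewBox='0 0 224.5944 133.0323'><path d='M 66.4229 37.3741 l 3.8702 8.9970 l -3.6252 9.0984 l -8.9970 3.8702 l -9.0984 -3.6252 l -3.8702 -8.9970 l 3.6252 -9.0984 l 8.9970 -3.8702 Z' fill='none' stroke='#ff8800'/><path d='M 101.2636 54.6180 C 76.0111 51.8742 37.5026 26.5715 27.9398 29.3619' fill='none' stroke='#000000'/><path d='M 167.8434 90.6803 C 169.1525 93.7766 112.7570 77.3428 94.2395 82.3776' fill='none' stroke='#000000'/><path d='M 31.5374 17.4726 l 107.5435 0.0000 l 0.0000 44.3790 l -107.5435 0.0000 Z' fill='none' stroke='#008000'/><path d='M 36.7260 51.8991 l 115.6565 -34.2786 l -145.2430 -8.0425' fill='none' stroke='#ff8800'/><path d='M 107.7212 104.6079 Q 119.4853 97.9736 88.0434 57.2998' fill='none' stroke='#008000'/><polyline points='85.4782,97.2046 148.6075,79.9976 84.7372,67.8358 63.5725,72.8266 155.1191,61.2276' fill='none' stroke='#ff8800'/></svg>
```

; Generated by LaserGRBL
G21
G90
G0 X66.4229 Y95.6582
M3 S446
G01 X70.2931 Y86.6612 F2307
G01 X66.6679 Y77.5628
G01 X57.6709 Y73.6926
G01 X48.5725 Y77.3178
G01 X44.7023 Y86.3148
G01 X48.3275 Y95.4132
G01 X57.3245 Y99.2834
G01 X66.4229 Y95.6582
M5
G0 X101.2636 Y78.4143
M3 S226
G01 X73.1555 Y86.8017 F2081
G01 X45.5881 Y98.9724
G01 X27.9398 Y103.6704
M5
G0 X167.8434 Y42.3520
M3 S226
G01 X153.4577 Y44.2473 F2081
G01 X121.8429 Y50.0518
G01 X94.2395 Y50.6547
M5
G0 X31.5374 Y115.5597
M3 S752
G01 X139.0809 Y115.5597 F801
G01 X139.0809 Y71.1807
G01 X31.5374 Y71.1807
G01 X31.5374 Y115.5597
M5
G0 X36.7260 Y81.1332
M3 S446
G01 X152.3825 Y115.4118 F2307
G01 X7.1395 Y123.4543
M5
G0 X107.7212 Y28.4244
M3 S752
G01 X110.7633 Y36.6294 F801
G01 X104.2040 Y52.3988
G01 X88.0434 Y75.7325
M5
G0 X85.4782 Y35.8277
M3 S446
G01 X148.6075 Y53.0347 F2307
G01 X84.7372 Y65.1965
G01 X63.5725 Y60.2057
G01 X155.1191 Y71.8047
M5

1 u = 1 mm; y_m = 133.0323 − y.

[1] `<path>` regular polygon, #ff8800→score S446 F2307: (66.4229,95.6582) → (70.2931,86.6612) → (66.6679,77.5628) → (57.6709,73.6926) → (48.5725,77.3178) → (44.7023,86.3148) → (48.3275,95.4132) → (57.3245,99.2834) → (66.4229,95.6582) (closed)

[2] `<path>` cubic bezier, #000000→engrave S226 F2081: (101.2636,78.4143) → (73.1555,86.8017) → (45.5881,98.9724) → (27.9398,103.6704)

[3] `<path>` cubic bezier, #000000→engrave S226 F2081: (167.8434,42.3520) → (153.4577,44.2473) → (121.8429,50.0518) → (94.2395,50.6547)

[4] `<path>` rectangle, #008000→cut S752 F801: (31.5374,115.5597) → (139.0809,115.5597) → (139.0809,71.1807) → (31.5374,71.1807) → (31.5374,115.5597) (closed)

[5] `<path>` open polyline, #ff8800→score S446 F2307: (36.7260,81.1332) → (152.3825,115.4118) → (7.1395,123.4543)

[6] `<path>` quadratic bezier, #008000→cut S752 F801: (107.7212,28.4244) → (110.7633,36.6294) → (104.2040,52.3988) → (88.0434,75.7325)

[7] `<polyline>` open polyline, #ff8800→score S446 F2307: (85.4782,35.8277) → (148.6075,53.0347) → (84.7372,65.1965) → (63.5725,60.2057) → (155.1191,71.8047)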